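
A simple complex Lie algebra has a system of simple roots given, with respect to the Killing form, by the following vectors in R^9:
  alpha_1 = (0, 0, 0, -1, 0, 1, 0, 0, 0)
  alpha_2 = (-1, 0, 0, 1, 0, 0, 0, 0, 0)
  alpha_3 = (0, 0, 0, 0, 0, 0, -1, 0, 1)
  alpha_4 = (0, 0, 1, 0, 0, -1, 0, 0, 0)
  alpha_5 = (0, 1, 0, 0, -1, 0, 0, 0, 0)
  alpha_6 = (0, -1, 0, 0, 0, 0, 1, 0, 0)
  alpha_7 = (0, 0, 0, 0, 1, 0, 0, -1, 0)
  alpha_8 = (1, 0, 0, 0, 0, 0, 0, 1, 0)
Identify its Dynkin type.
Compute the Cartan integers a_ij = 2(alpha_i, alpha_j)/(alpha_j, alpha_j); the resulting 8x8 Cartan matrix is
[[2, -1, 0, -1, 0, 0, 0, 0], [-1, 2, 0, 0, 0, 0, 0, -1], [0, 0, 2, 0, 0, -1, 0, 0], [-1, 0, 0, 2, 0, 0, 0, 0], [0, 0, 0, 0, 2, -1, -1, 0], [0, 0, -1, 0, -1, 2, 0, 0], [0, 0, 0, 0, -1, 0, 2, -1], [0, -1, 0, 0, 0, 0, -1, 2]].
All simple roots have the same length, so the diagram is simply laced. The associated Dynkin diagram is a chain of 8 nodes with single edges (A_8), so the type is A_8 (the algebra sl(9)).

A_8 (sl(9))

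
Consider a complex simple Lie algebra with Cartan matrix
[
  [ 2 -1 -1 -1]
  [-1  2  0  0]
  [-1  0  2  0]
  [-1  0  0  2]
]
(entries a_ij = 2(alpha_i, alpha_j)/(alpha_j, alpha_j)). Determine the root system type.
type D_4

The matrix has rank 4 with 2's on the diagonal. Reading the off-diagonal entries as Dynkin edges (a single edge where a_ij = a_ji = -1; a double or triple edge where a_ij * a_ji = 2 or 3), the diagram is a chain of 2 nodes with a fork of two nodes at one end (D_4). One simple-root ordering that puts it in standard form is (alpha_2, alpha_1, alpha_4, alpha_3). So the algebra is type D_4, i.e. so(8).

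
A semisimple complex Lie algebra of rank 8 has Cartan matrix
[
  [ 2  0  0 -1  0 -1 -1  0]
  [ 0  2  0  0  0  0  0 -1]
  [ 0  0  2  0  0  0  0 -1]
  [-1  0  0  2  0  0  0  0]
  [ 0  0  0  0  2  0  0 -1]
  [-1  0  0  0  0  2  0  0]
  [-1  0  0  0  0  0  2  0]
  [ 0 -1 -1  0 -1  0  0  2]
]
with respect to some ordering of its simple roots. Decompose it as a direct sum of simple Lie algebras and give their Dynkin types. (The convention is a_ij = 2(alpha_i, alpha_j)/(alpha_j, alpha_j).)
The diagram associated to this matrix has two connected components: the simple roots {alpha_1, alpha_4, alpha_6, alpha_7} form a chain of 2 nodes with a fork of two nodes at one end (D_4), and {alpha_2, alpha_3, alpha_5, alpha_8} form a chain of 2 nodes with a fork of two nodes at one end (D_4). A semisimple Lie algebra decomposes uniquely as the direct sum of simple ideals, one per connected component of its Dynkin diagram, so g ≅ D_4 ⊕ D_4 (dimension 28 + 28 = 56).

type D_4 ⊕ type D_4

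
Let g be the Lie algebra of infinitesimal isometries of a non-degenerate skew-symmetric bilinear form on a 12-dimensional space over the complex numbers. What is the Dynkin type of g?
This is sp(12), which has dimension 12(12+1)/2 = 78 and rank 12/2 = 6. In the classification of classical Lie algebras, the symplectic algebra sp(2n) has type C_n; here n = 6, so the Dynkin diagram is a chain of 6 nodes with a double edge at one end; the terminal node there is the unique long simple root (C_6). Hence the type is C_6.

type C_6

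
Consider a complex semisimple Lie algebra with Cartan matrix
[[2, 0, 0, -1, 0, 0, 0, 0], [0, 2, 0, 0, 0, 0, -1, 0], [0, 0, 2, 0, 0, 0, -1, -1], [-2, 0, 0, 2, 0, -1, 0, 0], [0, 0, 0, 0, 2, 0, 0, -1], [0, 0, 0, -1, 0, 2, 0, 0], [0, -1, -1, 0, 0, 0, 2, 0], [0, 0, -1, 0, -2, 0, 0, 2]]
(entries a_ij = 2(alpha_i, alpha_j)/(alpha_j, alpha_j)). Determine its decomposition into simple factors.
The diagram associated to this matrix has two connected components: the simple roots {alpha_1, alpha_4, alpha_6} form a chain of 3 nodes with a double edge at one end; the terminal node there is the unique short simple root (B_3), and {alpha_2, alpha_3, alpha_5, alpha_7, alpha_8} form a chain of 5 nodes with a double edge at one end; the terminal node there is the unique short simple root (B_5). A semisimple Lie algebra decomposes uniquely as the direct sum of simple ideals, one per connected component of its Dynkin diagram, so g ≅ B_3 ⊕ B_5 (dimension 21 + 55 = 76).

type B_3 + type B_5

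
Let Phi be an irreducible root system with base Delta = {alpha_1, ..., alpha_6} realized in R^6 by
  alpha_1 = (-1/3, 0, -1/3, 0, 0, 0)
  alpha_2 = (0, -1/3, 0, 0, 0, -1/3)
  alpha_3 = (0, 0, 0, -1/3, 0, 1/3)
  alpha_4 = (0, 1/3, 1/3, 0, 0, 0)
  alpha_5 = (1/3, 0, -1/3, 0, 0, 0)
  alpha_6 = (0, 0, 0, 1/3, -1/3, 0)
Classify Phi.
D6

Compute the Cartan integers a_ij = 2(alpha_i, alpha_j)/(alpha_j, alpha_j); the resulting 6x6 Cartan matrix is
[[2, 0, 0, -1, 0, 0], [0, 2, -1, -1, 0, 0], [0, -1, 2, 0, 0, -1], [-1, -1, 0, 2, -1, 0], [0, 0, 0, -1, 2, 0], [0, 0, -1, 0, 0, 2]].
All simple roots have the same length, so the diagram is simply laced. The associated Dynkin diagram is a chain of 4 nodes with a fork of two nodes at one end (D_6), so the type is D_6 (the algebra so(12)).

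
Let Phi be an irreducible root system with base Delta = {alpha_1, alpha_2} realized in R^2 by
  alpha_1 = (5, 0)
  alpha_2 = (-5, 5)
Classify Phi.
B_2

Compute the Cartan integers a_ij = 2(alpha_i, alpha_j)/(alpha_j, alpha_j); the resulting 2x2 Cartan matrix is
[[2, -1], [-2, 2]].
The roots have two lengths (squared-length ratio 2:1); the short ones are alpha_{1}. The associated Dynkin diagram is a chain of 2 nodes with a double edge at one end; the terminal node there is the unique short simple root (B_2), so the type is B_2 (the algebra so(5)).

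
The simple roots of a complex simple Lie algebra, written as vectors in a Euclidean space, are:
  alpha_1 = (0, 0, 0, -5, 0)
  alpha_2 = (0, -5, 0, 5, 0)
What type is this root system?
Compute the Cartan integers a_ij = 2(alpha_i, alpha_j)/(alpha_j, alpha_j); the resulting 2x2 Cartan matrix is
[[2, -1], [-2, 2]].
The roots have two lengths (squared-length ratio 2:1); the short ones are alpha_{1}. The associated Dynkin diagram is a chain of 2 nodes with a double edge at one end; the terminal node there is the unique short simple root (B_2), so the type is B_2 (the algebra so(5)).

B_2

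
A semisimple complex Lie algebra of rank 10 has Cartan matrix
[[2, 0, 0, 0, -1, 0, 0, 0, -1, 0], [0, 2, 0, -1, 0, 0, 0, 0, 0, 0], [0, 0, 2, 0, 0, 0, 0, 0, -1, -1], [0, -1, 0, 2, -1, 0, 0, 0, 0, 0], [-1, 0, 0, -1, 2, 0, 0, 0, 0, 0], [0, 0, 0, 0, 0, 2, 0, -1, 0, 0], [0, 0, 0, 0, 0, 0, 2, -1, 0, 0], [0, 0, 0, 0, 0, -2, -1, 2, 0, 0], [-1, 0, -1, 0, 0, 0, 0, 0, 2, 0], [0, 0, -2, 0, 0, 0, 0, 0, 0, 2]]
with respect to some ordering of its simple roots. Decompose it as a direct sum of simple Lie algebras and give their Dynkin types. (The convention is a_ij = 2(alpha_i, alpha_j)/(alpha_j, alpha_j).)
The diagram associated to this matrix has two connected components: the simple roots {alpha_6, alpha_7, alpha_8} form a chain of 3 nodes with a double edge at one end; the terminal node there is the unique short simple root (B_3), and {alpha_1, alpha_2, alpha_3, alpha_4, alpha_5, alpha_9, alpha_10} form a chain of 7 nodes with a double edge at one end; the terminal node there is the unique long simple root (C_7). A semisimple Lie algebra decomposes uniquely as the direct sum of simple ideals, one per connected component of its Dynkin diagram, so g ≅ B_3 ⊕ C_7 (dimension 21 + 105 = 126).

type B_3 + type C_7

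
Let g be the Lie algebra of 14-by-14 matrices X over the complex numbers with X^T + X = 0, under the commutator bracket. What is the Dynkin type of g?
This is so(14) with 14 even, which has dimension 14(14-1)/2 = 91 and rank 14/2 = 7. In the classification of classical Lie algebras, the orthogonal algebra so(2n) in an even number of variables has type D_n; here n = 7, so the Dynkin diagram is a chain of 5 nodes with a fork of two nodes at one end (D_7). Hence the type is D_7.

type D_7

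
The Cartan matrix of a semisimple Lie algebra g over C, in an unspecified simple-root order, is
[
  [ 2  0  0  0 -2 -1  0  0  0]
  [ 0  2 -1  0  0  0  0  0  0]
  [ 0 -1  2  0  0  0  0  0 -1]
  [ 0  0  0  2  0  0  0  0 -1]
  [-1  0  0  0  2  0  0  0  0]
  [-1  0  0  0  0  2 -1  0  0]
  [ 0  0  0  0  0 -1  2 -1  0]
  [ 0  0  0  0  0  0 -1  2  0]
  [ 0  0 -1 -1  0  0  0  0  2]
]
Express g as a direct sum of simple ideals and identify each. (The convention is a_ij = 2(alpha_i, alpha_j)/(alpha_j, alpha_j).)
type A_4 ⊕ type B_5

The diagram associated to this matrix has two connected components: the simple roots {alpha_2, alpha_3, alpha_4, alpha_9} form a chain of 4 nodes with single edges (A_4), and {alpha_1, alpha_5, alpha_6, alpha_7, alpha_8} form a chain of 5 nodes with a double edge at one end; the terminal node there is the unique short simple root (B_5). A semisimple Lie algebra decomposes uniquely as the direct sum of simple ideals, one per connected component of its Dynkin diagram, so g ≅ A_4 ⊕ B_5 (dimension 24 + 55 = 79).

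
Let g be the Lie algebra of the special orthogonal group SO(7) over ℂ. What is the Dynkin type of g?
B_3 (so(7))

This is so(7) with 7 odd, which has dimension 7(7-1)/2 = 21 and rank (7-1)/2 = 3. In the classification of classical Lie algebras, the orthogonal algebra so(2n+1) in an odd number of variables has type B_n; here n = 3, so the Dynkin diagram is a chain of 3 nodes with a double edge at one end; the terminal node there is the unique short simple root (B_3). Hence the type is B_3.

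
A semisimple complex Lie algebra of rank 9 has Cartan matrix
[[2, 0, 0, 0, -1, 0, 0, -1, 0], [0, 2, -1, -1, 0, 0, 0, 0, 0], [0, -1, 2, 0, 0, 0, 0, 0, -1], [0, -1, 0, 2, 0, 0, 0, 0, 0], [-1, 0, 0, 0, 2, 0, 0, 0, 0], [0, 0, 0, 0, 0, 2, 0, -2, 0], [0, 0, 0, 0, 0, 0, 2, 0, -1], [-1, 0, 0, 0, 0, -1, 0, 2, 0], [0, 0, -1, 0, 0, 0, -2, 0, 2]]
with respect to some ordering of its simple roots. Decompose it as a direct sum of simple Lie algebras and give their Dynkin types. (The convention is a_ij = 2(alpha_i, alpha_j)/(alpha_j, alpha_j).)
The diagram associated to this matrix has two connected components: the simple roots {alpha_2, alpha_3, alpha_4, alpha_7, alpha_9} form a chain of 5 nodes with a double edge at one end; the terminal node there is the unique short simple root (B_5), and {alpha_1, alpha_5, alpha_6, alpha_8} form a chain of 4 nodes with a double edge at one end; the terminal node there is the unique long simple root (C_4). A semisimple Lie algebra decomposes uniquely as the direct sum of simple ideals, one per connected component of its Dynkin diagram, so g ≅ B_5 ⊕ C_4 (dimension 55 + 36 = 91).

B_5 (so(11)) + C_4 (sp(8))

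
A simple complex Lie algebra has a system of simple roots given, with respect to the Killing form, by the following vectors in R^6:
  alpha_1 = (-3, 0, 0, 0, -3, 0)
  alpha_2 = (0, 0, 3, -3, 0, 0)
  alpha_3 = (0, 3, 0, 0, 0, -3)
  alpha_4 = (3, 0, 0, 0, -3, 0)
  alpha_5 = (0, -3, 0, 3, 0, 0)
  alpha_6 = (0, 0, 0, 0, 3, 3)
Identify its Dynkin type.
Compute the Cartan integers a_ij = 2(alpha_i, alpha_j)/(alpha_j, alpha_j); the resulting 6x6 Cartan matrix is
[[2, 0, 0, 0, 0, -1], [0, 2, 0, 0, -1, 0], [0, 0, 2, 0, -1, -1], [0, 0, 0, 2, 0, -1], [0, -1, -1, 0, 2, 0], [-1, 0, -1, -1, 0, 2]].
All simple roots have the same length, so the diagram is simply laced. The associated Dynkin diagram is a chain of 4 nodes with a fork of two nodes at one end (D_6), so the type is D_6 (the algebra so(12)).

D_6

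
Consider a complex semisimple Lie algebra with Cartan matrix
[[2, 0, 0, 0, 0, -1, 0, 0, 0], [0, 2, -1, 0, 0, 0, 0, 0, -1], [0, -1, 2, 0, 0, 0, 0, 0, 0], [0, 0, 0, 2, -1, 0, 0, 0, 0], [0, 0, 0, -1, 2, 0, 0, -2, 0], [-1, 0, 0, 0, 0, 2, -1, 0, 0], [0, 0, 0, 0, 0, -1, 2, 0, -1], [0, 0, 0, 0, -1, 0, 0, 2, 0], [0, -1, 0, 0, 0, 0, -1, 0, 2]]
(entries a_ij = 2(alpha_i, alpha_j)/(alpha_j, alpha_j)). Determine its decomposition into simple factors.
A_6 + B_3

The diagram associated to this matrix has two connected components: the simple roots {alpha_1, alpha_2, alpha_3, alpha_6, alpha_7, alpha_9} form a chain of 6 nodes with single edges (A_6), and {alpha_4, alpha_5, alpha_8} form a chain of 3 nodes with a double edge at one end; the terminal node there is the unique short simple root (B_3). A semisimple Lie algebra decomposes uniquely as the direct sum of simple ideals, one per connected component of its Dynkin diagram, so g ≅ A_6 ⊕ B_3 (dimension 48 + 21 = 69).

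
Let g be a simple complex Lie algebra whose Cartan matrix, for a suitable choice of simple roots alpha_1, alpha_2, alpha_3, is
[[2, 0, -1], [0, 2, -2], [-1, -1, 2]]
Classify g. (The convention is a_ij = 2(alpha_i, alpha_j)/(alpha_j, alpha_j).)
The matrix has rank 3 with 2's on the diagonal. Reading the off-diagonal entries as Dynkin edges (a single edge where a_ij = a_ji = -1; a double or triple edge where a_ij * a_ji = 2 or 3), the diagram is a chain of 3 nodes with a double edge at one end; the terminal node there is the unique long simple root (C_3). One simple-root ordering that puts it in standard form is (alpha_1, alpha_3, alpha_2). So the algebra is type C_3, i.e. sp(6).

C3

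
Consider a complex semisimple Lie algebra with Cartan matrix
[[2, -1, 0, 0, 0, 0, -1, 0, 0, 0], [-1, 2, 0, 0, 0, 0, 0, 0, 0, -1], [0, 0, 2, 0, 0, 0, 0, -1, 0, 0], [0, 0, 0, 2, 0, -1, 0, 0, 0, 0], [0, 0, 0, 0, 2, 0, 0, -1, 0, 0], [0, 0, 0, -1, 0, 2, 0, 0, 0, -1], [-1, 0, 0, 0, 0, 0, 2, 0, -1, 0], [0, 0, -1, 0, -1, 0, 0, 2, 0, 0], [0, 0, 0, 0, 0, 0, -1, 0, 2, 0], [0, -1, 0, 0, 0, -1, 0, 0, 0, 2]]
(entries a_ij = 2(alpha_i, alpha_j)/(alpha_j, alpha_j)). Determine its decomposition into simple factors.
The diagram associated to this matrix has two connected components: the simple roots {alpha_3, alpha_5, alpha_8} form a chain of 3 nodes with single edges (A_3), and {alpha_1, alpha_2, alpha_4, alpha_6, alpha_7, alpha_9, alpha_10} form a chain of 7 nodes with single edges (A_7). A semisimple Lie algebra decomposes uniquely as the direct sum of simple ideals, one per connected component of its Dynkin diagram, so g ≅ A_3 ⊕ A_7 (dimension 15 + 63 = 78).

A3 ⊕ A7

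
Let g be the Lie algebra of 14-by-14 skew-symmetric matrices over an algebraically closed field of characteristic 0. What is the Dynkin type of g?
D7

This is so(14) with 14 even, which has dimension 14(14-1)/2 = 91 and rank 14/2 = 7. In the classification of classical Lie algebras, the orthogonal algebra so(2n) in an even number of variables has type D_n; here n = 7, so the Dynkin diagram is a chain of 5 nodes with a fork of two nodes at one end (D_7). Hence the type is D_7.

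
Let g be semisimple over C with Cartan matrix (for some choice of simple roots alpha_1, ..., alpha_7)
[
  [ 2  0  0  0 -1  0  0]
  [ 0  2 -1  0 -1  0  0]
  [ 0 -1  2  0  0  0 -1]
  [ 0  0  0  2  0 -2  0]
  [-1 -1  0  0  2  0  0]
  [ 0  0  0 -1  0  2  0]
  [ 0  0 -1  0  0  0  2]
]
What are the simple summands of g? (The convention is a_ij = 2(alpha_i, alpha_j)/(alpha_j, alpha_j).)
A_5 + B_2

The diagram associated to this matrix has two connected components: the simple roots {alpha_1, alpha_2, alpha_3, alpha_5, alpha_7} form a chain of 5 nodes with single edges (A_5), and {alpha_4, alpha_6} form a chain of 2 nodes with a double edge at one end; the terminal node there is the unique short simple root (B_2). A semisimple Lie algebra decomposes uniquely as the direct sum of simple ideals, one per connected component of its Dynkin diagram, so g ≅ A_5 ⊕ B_2 (dimension 35 + 10 = 45).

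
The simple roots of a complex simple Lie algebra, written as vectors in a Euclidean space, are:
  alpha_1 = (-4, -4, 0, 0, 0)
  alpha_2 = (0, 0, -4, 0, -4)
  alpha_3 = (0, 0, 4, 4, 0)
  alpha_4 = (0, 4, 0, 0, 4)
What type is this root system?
Compute the Cartan integers a_ij = 2(alpha_i, alpha_j)/(alpha_j, alpha_j); the resulting 4x4 Cartan matrix is
[[2, 0, 0, -1], [0, 2, -1, -1], [0, -1, 2, 0], [-1, -1, 0, 2]].
All simple roots have the same length, so the diagram is simply laced. The associated Dynkin diagram is a chain of 4 nodes with single edges (A_4), so the type is A_4 (the algebra sl(5)).

A4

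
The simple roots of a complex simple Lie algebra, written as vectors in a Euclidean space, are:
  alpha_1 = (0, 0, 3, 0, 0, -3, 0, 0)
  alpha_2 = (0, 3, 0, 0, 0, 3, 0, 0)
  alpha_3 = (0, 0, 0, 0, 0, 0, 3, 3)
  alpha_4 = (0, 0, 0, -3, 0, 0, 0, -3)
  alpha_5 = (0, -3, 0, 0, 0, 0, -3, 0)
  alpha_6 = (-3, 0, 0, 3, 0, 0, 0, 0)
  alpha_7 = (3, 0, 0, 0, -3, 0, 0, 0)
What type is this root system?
A_7 (sl(8))

Compute the Cartan integers a_ij = 2(alpha_i, alpha_j)/(alpha_j, alpha_j); the resulting 7x7 Cartan matrix is
[[2, -1, 0, 0, 0, 0, 0], [-1, 2, 0, 0, -1, 0, 0], [0, 0, 2, -1, -1, 0, 0], [0, 0, -1, 2, 0, -1, 0], [0, -1, -1, 0, 2, 0, 0], [0, 0, 0, -1, 0, 2, -1], [0, 0, 0, 0, 0, -1, 2]].
All simple roots have the same length, so the diagram is simply laced. The associated Dynkin diagram is a chain of 7 nodes with single edges (A_7), so the type is A_7 (the algebra sl(8)).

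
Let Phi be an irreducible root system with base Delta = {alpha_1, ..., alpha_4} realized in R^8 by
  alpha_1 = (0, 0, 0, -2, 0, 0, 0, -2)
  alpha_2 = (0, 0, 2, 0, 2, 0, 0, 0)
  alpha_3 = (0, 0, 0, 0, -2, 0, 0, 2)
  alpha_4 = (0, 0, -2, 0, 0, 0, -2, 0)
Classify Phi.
Compute the Cartan integers a_ij = 2(alpha_i, alpha_j)/(alpha_j, alpha_j); the resulting 4x4 Cartan matrix is
[[2, 0, -1, 0], [0, 2, -1, -1], [-1, -1, 2, 0], [0, -1, 0, 2]].
All simple roots have the same length, so the diagram is simply laced. The associated Dynkin diagram is a chain of 4 nodes with single edges (A_4), so the type is A_4 (the algebra sl(5)).

A_4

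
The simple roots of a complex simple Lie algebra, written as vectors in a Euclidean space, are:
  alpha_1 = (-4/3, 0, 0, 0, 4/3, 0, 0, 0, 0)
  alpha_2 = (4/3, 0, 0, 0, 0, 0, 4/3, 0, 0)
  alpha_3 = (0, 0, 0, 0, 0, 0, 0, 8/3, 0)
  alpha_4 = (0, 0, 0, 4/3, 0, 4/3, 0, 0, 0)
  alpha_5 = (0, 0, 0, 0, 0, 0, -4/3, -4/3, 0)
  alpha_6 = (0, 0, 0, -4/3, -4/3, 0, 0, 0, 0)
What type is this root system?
Compute the Cartan integers a_ij = 2(alpha_i, alpha_j)/(alpha_j, alpha_j); the resulting 6x6 Cartan matrix is
[[2, -1, 0, 0, 0, -1], [-1, 2, 0, 0, -1, 0], [0, 0, 2, 0, -2, 0], [0, 0, 0, 2, 0, -1], [0, -1, -1, 0, 2, 0], [-1, 0, 0, -1, 0, 2]].
The roots have two lengths (squared-length ratio 2:1); the short ones are alpha_{1,2,4,5,6}. The associated Dynkin diagram is a chain of 6 nodes with a double edge at one end; the terminal node there is the unique long simple root (C_6), so the type is C_6 (the algebra sp(12)).

C_6 (sp(12))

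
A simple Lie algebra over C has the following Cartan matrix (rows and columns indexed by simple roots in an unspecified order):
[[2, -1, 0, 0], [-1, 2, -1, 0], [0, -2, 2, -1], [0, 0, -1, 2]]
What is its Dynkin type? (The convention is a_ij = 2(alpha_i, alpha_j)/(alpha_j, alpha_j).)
The matrix has rank 4 with 2's on the diagonal. Reading the off-diagonal entries as Dynkin edges (a single edge where a_ij = a_ji = -1; a double or triple edge where a_ij * a_ji = 2 or 3), the diagram is a chain of 4 nodes with a double edge between the middle two (F_4). One simple-root ordering that puts it in standard form is (alpha_4, alpha_3, alpha_2, alpha_1). So the algebra is type F_4.

F_4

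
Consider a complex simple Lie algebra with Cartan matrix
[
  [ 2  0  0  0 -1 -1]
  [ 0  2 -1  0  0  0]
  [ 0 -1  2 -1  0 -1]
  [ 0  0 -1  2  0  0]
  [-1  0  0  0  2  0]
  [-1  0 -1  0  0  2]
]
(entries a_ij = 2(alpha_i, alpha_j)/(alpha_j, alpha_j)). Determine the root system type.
The matrix has rank 6 with 2's on the diagonal. Reading the off-diagonal entries as Dynkin edges (a single edge where a_ij = a_ji = -1; a double or triple edge where a_ij * a_ji = 2 or 3), the diagram is a chain of 4 nodes with a fork of two nodes at one end (D_6). One simple-root ordering that puts it in standard form is (alpha_5, alpha_1, alpha_6, alpha_3, alpha_2, alpha_4). So the algebra is type D_6, i.e. so(12).

D_6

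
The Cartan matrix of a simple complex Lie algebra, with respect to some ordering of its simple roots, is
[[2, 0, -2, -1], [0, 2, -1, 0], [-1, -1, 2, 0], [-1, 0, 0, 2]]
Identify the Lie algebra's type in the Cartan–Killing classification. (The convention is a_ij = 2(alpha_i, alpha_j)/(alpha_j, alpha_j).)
F4

The matrix has rank 4 with 2's on the diagonal. Reading the off-diagonal entries as Dynkin edges (a single edge where a_ij = a_ji = -1; a double or triple edge where a_ij * a_ji = 2 or 3), the diagram is a chain of 4 nodes with a double edge between the middle two (F_4). One simple-root ordering that puts it in standard form is (alpha_4, alpha_1, alpha_3, alpha_2). So the algebra is type F_4.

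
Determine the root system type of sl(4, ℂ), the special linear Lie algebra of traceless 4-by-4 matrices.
A_3 (sl(4))

This is sl(4), which has dimension 4^2 - 1 = 15 and rank 4 - 1 = 3 (a Cartan subalgebra is the diagonal traceless matrices). In the classification of classical Lie algebras, the special linear algebra sl(n+1) has type A_n; here n = 3, so the Dynkin diagram is a chain of 3 nodes with single edges (A_3). Hence the type is A_3.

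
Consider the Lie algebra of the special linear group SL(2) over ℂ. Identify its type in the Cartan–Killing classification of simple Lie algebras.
A_1

This is sl(2), which has dimension 2^2 - 1 = 3 and rank 2 - 1 = 1 (a Cartan subalgebra is the diagonal traceless matrices). In the classification of classical Lie algebras, the special linear algebra sl(n+1) has type A_n; here n = 1, so the Dynkin diagram is a chain of 1 nodes with single edges (A_1). Hence the type is A_1.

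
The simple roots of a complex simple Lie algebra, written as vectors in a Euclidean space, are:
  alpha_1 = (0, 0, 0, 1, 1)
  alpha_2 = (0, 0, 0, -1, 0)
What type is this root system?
Compute the Cartan integers a_ij = 2(alpha_i, alpha_j)/(alpha_j, alpha_j); the resulting 2x2 Cartan matrix is
[[2, -2], [-1, 2]].
The roots have two lengths (squared-length ratio 2:1); the short ones are alpha_{2}. The associated Dynkin diagram is a chain of 2 nodes with a double edge at one end; the terminal node there is the unique short simple root (B_2), so the type is B_2 (the algebra so(5)).

B_2 (so(5))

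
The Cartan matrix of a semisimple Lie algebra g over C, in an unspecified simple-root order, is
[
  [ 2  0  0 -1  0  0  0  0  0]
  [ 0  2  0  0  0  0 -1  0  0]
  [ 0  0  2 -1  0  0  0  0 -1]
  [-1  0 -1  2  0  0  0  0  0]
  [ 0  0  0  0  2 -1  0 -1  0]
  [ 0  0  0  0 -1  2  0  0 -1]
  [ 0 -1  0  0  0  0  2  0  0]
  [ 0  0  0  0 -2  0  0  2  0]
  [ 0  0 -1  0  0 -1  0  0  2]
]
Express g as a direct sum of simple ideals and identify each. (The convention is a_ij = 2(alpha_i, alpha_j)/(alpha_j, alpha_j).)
The diagram associated to this matrix has two connected components: the simple roots {alpha_2, alpha_7} form a chain of 2 nodes with single edges (A_2), and {alpha_1, alpha_3, alpha_4, alpha_5, alpha_6, alpha_8, alpha_9} form a chain of 7 nodes with a double edge at one end; the terminal node there is the unique long simple root (C_7). A semisimple Lie algebra decomposes uniquely as the direct sum of simple ideals, one per connected component of its Dynkin diagram, so g ≅ A_2 ⊕ C_7 (dimension 8 + 105 = 113).

A2 + C7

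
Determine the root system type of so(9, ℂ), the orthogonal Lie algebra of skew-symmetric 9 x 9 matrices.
This is so(9) with 9 odd, which has dimension 9(9-1)/2 = 36 and rank (9-1)/2 = 4. In the classification of classical Lie algebras, the orthogonal algebra so(2n+1) in an odd number of variables has type B_n; here n = 4, so the Dynkin diagram is a chain of 4 nodes with a double edge at one end; the terminal node there is the unique short simple root (B_4). Hence the type is B_4.

B_4 (so(9))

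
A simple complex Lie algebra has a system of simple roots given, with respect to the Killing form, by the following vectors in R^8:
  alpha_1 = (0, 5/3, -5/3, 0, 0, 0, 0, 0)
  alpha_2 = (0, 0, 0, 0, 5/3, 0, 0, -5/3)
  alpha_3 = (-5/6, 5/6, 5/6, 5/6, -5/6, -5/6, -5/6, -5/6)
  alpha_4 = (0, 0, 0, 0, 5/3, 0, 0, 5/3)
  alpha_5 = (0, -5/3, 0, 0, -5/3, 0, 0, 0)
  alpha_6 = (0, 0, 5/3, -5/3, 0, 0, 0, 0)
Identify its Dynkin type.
E_6

Compute the Cartan integers a_ij = 2(alpha_i, alpha_j)/(alpha_j, alpha_j); the resulting 6x6 Cartan matrix is
[[2, 0, 0, 0, -1, -1], [0, 2, 0, 0, -1, 0], [0, 0, 2, -1, 0, 0], [0, 0, -1, 2, -1, 0], [-1, -1, 0, -1, 2, 0], [-1, 0, 0, 0, 0, 2]].
All simple roots have the same length, so the diagram is simply laced. The associated Dynkin diagram is a chain of 5 nodes with one extra node attached to the third node from one end (E_6), so the type is E_6.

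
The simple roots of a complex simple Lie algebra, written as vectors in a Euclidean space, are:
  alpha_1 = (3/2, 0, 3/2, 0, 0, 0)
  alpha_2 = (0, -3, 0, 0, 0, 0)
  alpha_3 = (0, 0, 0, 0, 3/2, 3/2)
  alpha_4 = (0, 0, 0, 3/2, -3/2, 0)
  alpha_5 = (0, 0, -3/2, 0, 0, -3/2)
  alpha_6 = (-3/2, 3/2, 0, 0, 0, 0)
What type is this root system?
Compute the Cartan integers a_ij = 2(alpha_i, alpha_j)/(alpha_j, alpha_j); the resulting 6x6 Cartan matrix is
[[2, 0, 0, 0, -1, -1], [0, 2, 0, 0, 0, -2], [0, 0, 2, -1, -1, 0], [0, 0, -1, 2, 0, 0], [-1, 0, -1, 0, 2, 0], [-1, -1, 0, 0, 0, 2]].
The roots have two lengths (squared-length ratio 2:1); the short ones are alpha_{1,3,4,5,6}. The associated Dynkin diagram is a chain of 6 nodes with a double edge at one end; the terminal node there is the unique long simple root (C_6), so the type is C_6 (the algebra sp(12)).

type C_6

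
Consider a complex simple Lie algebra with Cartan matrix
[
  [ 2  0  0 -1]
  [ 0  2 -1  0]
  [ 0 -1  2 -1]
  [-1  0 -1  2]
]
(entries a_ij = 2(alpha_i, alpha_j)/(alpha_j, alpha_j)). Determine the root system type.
A4

The matrix has rank 4 with 2's on the diagonal. Reading the off-diagonal entries as Dynkin edges (a single edge where a_ij = a_ji = -1; a double or triple edge where a_ij * a_ji = 2 or 3), the diagram is a chain of 4 nodes with single edges (A_4). One simple-root ordering that puts it in standard form is (alpha_1, alpha_4, alpha_3, alpha_2). So the algebra is type A_4, i.e. sl(5).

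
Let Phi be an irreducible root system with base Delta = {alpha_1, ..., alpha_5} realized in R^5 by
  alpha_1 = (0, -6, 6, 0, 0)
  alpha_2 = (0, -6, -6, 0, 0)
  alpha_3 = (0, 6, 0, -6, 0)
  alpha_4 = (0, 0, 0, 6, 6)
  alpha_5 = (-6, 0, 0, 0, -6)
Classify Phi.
Compute the Cartan integers a_ij = 2(alpha_i, alpha_j)/(alpha_j, alpha_j); the resulting 5x5 Cartan matrix is
[[2, 0, -1, 0, 0], [0, 2, -1, 0, 0], [-1, -1, 2, -1, 0], [0, 0, -1, 2, -1], [0, 0, 0, -1, 2]].
All simple roots have the same length, so the diagram is simply laced. The associated Dynkin diagram is a chain of 3 nodes with a fork of two nodes at one end (D_5), so the type is D_5 (the algebra so(10)).

D5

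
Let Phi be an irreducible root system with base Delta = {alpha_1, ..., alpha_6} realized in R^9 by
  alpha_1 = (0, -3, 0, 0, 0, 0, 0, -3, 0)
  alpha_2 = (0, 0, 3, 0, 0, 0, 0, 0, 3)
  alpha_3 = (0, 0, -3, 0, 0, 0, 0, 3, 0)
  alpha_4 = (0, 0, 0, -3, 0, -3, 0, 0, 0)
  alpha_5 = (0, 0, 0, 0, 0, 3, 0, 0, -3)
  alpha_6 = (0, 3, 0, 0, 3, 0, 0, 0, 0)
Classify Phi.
Compute the Cartan integers a_ij = 2(alpha_i, alpha_j)/(alpha_j, alpha_j); the resulting 6x6 Cartan matrix is
[[2, 0, -1, 0, 0, -1], [0, 2, -1, 0, -1, 0], [-1, -1, 2, 0, 0, 0], [0, 0, 0, 2, -1, 0], [0, -1, 0, -1, 2, 0], [-1, 0, 0, 0, 0, 2]].
All simple roots have the same length, so the diagram is simply laced. The associated Dynkin diagram is a chain of 6 nodes with single edges (A_6), so the type is A_6 (the algebra sl(7)).

A6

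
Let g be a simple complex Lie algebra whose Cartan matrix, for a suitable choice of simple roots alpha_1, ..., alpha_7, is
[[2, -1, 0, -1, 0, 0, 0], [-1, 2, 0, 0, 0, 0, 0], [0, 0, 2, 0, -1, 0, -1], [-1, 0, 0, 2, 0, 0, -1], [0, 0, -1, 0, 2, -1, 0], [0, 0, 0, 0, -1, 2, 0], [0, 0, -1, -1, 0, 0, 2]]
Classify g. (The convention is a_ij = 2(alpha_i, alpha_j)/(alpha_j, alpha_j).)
type A_7

The matrix has rank 7 with 2's on the diagonal. Reading the off-diagonal entries as Dynkin edges (a single edge where a_ij = a_ji = -1; a double or triple edge where a_ij * a_ji = 2 or 3), the diagram is a chain of 7 nodes with single edges (A_7). One simple-root ordering that puts it in standard form is (alpha_2, alpha_1, alpha_4, alpha_7, alpha_3, alpha_5, alpha_6). So the algebra is type A_7, i.e. sl(8).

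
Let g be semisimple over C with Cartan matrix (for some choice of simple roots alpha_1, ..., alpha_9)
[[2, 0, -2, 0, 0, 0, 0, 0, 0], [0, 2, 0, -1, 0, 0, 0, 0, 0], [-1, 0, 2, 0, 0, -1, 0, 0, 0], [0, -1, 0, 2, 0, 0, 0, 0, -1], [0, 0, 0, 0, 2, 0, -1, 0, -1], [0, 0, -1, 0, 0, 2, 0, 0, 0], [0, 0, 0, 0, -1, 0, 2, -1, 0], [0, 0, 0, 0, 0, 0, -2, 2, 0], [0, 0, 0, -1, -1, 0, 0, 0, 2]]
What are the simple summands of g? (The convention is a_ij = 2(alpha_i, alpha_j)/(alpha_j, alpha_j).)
The diagram associated to this matrix has two connected components: the simple roots {alpha_1, alpha_3, alpha_6} form a chain of 3 nodes with a double edge at one end; the terminal node there is the unique long simple root (C_3), and {alpha_2, alpha_4, alpha_5, alpha_7, alpha_8, alpha_9} form a chain of 6 nodes with a double edge at one end; the terminal node there is the unique long simple root (C_6). A semisimple Lie algebra decomposes uniquely as the direct sum of simple ideals, one per connected component of its Dynkin diagram, so g ≅ C_3 ⊕ C_6 (dimension 21 + 78 = 99).

C3 + C6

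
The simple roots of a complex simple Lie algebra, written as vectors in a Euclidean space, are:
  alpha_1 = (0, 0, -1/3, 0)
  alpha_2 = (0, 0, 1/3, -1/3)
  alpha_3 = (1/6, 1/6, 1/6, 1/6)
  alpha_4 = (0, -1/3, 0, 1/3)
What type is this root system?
Compute the Cartan integers a_ij = 2(alpha_i, alpha_j)/(alpha_j, alpha_j); the resulting 4x4 Cartan matrix is
[[2, -1, -1, 0], [-2, 2, 0, -1], [-1, 0, 2, 0], [0, -1, 0, 2]].
The roots have two lengths (squared-length ratio 2:1); the short ones are alpha_{1,3}. The associated Dynkin diagram is a chain of 4 nodes with a double edge between the middle two (F_4), so the type is F_4.

F_4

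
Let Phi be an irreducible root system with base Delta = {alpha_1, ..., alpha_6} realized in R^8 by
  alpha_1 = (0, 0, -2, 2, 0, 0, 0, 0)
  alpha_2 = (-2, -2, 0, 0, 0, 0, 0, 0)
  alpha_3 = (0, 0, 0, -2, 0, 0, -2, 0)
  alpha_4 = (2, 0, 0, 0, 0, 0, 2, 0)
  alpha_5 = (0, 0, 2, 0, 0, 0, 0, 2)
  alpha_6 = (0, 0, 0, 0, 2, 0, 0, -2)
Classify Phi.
Compute the Cartan integers a_ij = 2(alpha_i, alpha_j)/(alpha_j, alpha_j); the resulting 6x6 Cartan matrix is
[[2, 0, -1, 0, -1, 0], [0, 2, 0, -1, 0, 0], [-1, 0, 2, -1, 0, 0], [0, -1, -1, 2, 0, 0], [-1, 0, 0, 0, 2, -1], [0, 0, 0, 0, -1, 2]].
All simple roots have the same length, so the diagram is simply laced. The associated Dynkin diagram is a chain of 6 nodes with single edges (A_6), so the type is A_6 (the algebra sl(7)).

A_6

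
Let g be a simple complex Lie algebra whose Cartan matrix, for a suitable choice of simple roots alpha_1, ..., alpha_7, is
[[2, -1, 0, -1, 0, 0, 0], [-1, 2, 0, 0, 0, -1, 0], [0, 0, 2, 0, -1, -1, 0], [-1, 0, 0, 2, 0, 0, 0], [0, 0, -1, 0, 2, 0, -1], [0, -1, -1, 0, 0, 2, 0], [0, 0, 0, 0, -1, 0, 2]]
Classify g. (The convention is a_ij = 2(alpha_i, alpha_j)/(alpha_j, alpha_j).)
The matrix has rank 7 with 2's on the diagonal. Reading the off-diagonal entries as Dynkin edges (a single edge where a_ij = a_ji = -1; a double or triple edge where a_ij * a_ji = 2 or 3), the diagram is a chain of 7 nodes with single edges (A_7). One simple-root ordering that puts it in standard form is (alpha_4, alpha_1, alpha_2, alpha_6, alpha_3, alpha_5, alpha_7). So the algebra is type A_7, i.e. sl(8).

type A_7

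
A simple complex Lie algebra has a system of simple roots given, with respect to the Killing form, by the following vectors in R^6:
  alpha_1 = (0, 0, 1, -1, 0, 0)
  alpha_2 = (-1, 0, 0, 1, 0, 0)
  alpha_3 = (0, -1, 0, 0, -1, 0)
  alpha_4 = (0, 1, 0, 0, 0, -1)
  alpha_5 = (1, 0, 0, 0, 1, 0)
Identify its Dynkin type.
A5

Compute the Cartan integers a_ij = 2(alpha_i, alpha_j)/(alpha_j, alpha_j); the resulting 5x5 Cartan matrix is
[[2, -1, 0, 0, 0], [-1, 2, 0, 0, -1], [0, 0, 2, -1, -1], [0, 0, -1, 2, 0], [0, -1, -1, 0, 2]].
All simple roots have the same length, so the diagram is simply laced. The associated Dynkin diagram is a chain of 5 nodes with single edges (A_5), so the type is A_5 (the algebra sl(6)).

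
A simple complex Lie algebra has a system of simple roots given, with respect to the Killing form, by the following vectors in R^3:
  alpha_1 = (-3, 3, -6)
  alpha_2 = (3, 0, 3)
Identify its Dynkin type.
G_2

Compute the Cartan integers a_ij = 2(alpha_i, alpha_j)/(alpha_j, alpha_j); the resulting 2x2 Cartan matrix is
[[2, -3], [-1, 2]].
The roots have two lengths (squared-length ratio 3:1); the short ones are alpha_{2}. The associated Dynkin diagram is two nodes joined by a triple edge (G_2), so the type is G_2.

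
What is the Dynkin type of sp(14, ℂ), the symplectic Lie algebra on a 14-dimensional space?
C_7 (sp(14))

This is sp(14), which has dimension 14(14+1)/2 = 105 and rank 14/2 = 7. In the classification of classical Lie algebras, the symplectic algebra sp(2n) has type C_n; here n = 7, so the Dynkin diagram is a chain of 7 nodes with a double edge at one end; the terminal node there is the unique long simple root (C_7). Hence the type is C_7.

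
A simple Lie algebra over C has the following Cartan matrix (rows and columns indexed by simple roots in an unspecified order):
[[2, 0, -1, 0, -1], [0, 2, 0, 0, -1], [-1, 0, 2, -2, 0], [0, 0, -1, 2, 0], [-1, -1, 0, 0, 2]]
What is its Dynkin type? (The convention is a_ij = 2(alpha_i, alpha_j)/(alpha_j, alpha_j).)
The matrix has rank 5 with 2's on the diagonal. Reading the off-diagonal entries as Dynkin edges (a single edge where a_ij = a_ji = -1; a double or triple edge where a_ij * a_ji = 2 or 3), the diagram is a chain of 5 nodes with a double edge at one end; the terminal node there is the unique short simple root (B_5). One simple-root ordering that puts it in standard form is (alpha_2, alpha_5, alpha_1, alpha_3, alpha_4). So the algebra is type B_5, i.e. so(11).

B5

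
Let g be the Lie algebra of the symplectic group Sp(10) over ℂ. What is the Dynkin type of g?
C_5

This is sp(10), which has dimension 10(10+1)/2 = 55 and rank 10/2 = 5. In the classification of classical Lie algebras, the symplectic algebra sp(2n) has type C_n; here n = 5, so the Dynkin diagram is a chain of 5 nodes with a double edge at one end; the terminal node there is the unique long simple root (C_5). Hence the type is C_5.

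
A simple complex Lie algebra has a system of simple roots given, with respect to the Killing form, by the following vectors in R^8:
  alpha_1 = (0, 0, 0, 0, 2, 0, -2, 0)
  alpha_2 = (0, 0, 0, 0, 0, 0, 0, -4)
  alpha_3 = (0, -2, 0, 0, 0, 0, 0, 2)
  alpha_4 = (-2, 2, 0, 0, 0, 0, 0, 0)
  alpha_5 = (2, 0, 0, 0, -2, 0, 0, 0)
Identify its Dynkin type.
Compute the Cartan integers a_ij = 2(alpha_i, alpha_j)/(alpha_j, alpha_j); the resulting 5x5 Cartan matrix is
[[2, 0, 0, 0, -1], [0, 2, -2, 0, 0], [0, -1, 2, -1, 0], [0, 0, -1, 2, -1], [-1, 0, 0, -1, 2]].
The roots have two lengths (squared-length ratio 2:1); the short ones are alpha_{1,3,4,5}. The associated Dynkin diagram is a chain of 5 nodes with a double edge at one end; the terminal node there is the unique long simple root (C_5), so the type is C_5 (the algebra sp(10)).

C_5 (sp(10))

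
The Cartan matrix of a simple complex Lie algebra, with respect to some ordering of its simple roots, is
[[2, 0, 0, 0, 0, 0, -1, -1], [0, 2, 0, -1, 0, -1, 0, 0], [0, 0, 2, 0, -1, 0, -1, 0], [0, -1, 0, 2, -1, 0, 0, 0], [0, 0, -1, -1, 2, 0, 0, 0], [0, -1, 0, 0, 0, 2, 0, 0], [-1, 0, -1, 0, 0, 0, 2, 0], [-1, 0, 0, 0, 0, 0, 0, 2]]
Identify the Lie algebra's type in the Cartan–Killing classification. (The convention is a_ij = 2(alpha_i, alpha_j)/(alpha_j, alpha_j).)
The matrix has rank 8 with 2's on the diagonal. Reading the off-diagonal entries as Dynkin edges (a single edge where a_ij = a_ji = -1; a double or triple edge where a_ij * a_ji = 2 or 3), the diagram is a chain of 8 nodes with single edges (A_8). One simple-root ordering that puts it in standard form is (alpha_8, alpha_1, alpha_7, alpha_3, alpha_5, alpha_4, alpha_2, alpha_6). So the algebra is type A_8, i.e. sl(9).

A8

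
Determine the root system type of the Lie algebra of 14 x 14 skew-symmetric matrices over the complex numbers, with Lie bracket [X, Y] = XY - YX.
This is so(14) with 14 even, which has dimension 14(14-1)/2 = 91 and rank 14/2 = 7. In the classification of classical Lie algebras, the orthogonal algebra so(2n) in an even number of variables has type D_n; here n = 7, so the Dynkin diagram is a chain of 5 nodes with a fork of two nodes at one end (D_7). Hence the type is D_7.

D7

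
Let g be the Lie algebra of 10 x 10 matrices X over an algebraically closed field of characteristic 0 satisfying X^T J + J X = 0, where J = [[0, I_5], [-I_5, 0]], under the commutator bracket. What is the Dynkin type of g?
C_5

This is sp(10), which has dimension 10(10+1)/2 = 55 and rank 10/2 = 5. In the classification of classical Lie algebras, the symplectic algebra sp(2n) has type C_n; here n = 5, so the Dynkin diagram is a chain of 5 nodes with a double edge at one end; the terminal node there is the unique long simple root (C_5). Hence the type is C_5.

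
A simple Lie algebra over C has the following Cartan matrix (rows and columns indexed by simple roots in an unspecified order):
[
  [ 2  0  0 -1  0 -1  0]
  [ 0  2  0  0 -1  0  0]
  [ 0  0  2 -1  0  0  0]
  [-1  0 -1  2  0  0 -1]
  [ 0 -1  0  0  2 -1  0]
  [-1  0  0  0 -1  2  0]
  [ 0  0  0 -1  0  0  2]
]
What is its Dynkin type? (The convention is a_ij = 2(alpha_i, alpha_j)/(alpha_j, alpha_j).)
The matrix has rank 7 with 2's on the diagonal. Reading the off-diagonal entries as Dynkin edges (a single edge where a_ij = a_ji = -1; a double or triple edge where a_ij * a_ji = 2 or 3), the diagram is a chain of 5 nodes with a fork of two nodes at one end (D_7). One simple-root ordering that puts it in standard form is (alpha_2, alpha_5, alpha_6, alpha_1, alpha_4, alpha_7, alpha_3). So the algebra is type D_7, i.e. so(14).

D7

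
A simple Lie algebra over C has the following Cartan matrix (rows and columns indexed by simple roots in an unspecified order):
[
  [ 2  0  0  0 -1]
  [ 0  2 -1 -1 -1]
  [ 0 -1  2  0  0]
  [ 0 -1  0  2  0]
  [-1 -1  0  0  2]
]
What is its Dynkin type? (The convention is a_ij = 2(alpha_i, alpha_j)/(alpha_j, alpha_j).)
D5

The matrix has rank 5 with 2's on the diagonal. Reading the off-diagonal entries as Dynkin edges (a single edge where a_ij = a_ji = -1; a double or triple edge where a_ij * a_ji = 2 or 3), the diagram is a chain of 3 nodes with a fork of two nodes at one end (D_5). One simple-root ordering that puts it in standard form is (alpha_1, alpha_5, alpha_2, alpha_3, alpha_4). So the algebra is type D_5, i.e. so(10).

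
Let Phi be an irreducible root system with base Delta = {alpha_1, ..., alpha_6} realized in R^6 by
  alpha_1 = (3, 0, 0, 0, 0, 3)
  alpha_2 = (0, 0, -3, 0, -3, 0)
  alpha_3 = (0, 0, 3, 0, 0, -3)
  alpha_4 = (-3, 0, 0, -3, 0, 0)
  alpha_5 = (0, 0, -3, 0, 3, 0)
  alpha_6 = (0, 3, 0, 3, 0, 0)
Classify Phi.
D_6

Compute the Cartan integers a_ij = 2(alpha_i, alpha_j)/(alpha_j, alpha_j); the resulting 6x6 Cartan matrix is
[[2, 0, -1, -1, 0, 0], [0, 2, -1, 0, 0, 0], [-1, -1, 2, 0, -1, 0], [-1, 0, 0, 2, 0, -1], [0, 0, -1, 0, 2, 0], [0, 0, 0, -1, 0, 2]].
All simple roots have the same length, so the diagram is simply laced. The associated Dynkin diagram is a chain of 4 nodes with a fork of two nodes at one end (D_6), so the type is D_6 (the algebra so(12)).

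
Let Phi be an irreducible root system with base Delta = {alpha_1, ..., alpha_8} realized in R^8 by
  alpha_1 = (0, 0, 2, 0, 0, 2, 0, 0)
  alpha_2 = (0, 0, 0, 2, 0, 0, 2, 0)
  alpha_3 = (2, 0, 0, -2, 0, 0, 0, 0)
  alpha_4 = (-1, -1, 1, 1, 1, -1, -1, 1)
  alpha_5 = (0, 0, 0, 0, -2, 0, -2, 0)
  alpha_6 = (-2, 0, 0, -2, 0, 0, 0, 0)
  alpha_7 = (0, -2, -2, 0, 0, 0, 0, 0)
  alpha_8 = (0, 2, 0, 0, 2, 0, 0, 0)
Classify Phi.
E_8

Compute the Cartan integers a_ij = 2(alpha_i, alpha_j)/(alpha_j, alpha_j); the resulting 8x8 Cartan matrix is
[[2, 0, 0, 0, 0, 0, -1, 0], [0, 2, -1, 0, -1, -1, 0, 0], [0, -1, 2, -1, 0, 0, 0, 0], [0, 0, -1, 2, 0, 0, 0, 0], [0, -1, 0, 0, 2, 0, 0, -1], [0, -1, 0, 0, 0, 2, 0, 0], [-1, 0, 0, 0, 0, 0, 2, -1], [0, 0, 0, 0, -1, 0, -1, 2]].
All simple roots have the same length, so the diagram is simply laced. The associated Dynkin diagram is a chain of 7 nodes with one extra node attached to the third node from one end (E_8), so the type is E_8.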